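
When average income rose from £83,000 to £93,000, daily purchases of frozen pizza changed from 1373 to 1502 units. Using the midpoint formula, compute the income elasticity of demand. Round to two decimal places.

ΔQ = 129, ΔI = 10000. Midpoints: Ī = 88,000, Q̄ = 1437.5.
ε_I = (ΔQ/ΔI)(Ī/Q̄) = (129/10000)(88000/1437.5).

0.79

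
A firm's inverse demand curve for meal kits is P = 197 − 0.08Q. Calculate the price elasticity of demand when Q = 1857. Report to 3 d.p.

At Q = 1857, P = 197 − 0.08(1857) = 48.44.
dP/dQ = −0.08, so dQ/dP = 1/(−0.08) = -12.500.
ε = (dQ/dP)(P/Q) = (-12.500)(48.44/1857).

-0.326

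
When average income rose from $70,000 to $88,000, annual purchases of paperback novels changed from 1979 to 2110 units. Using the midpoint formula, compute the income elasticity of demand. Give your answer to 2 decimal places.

ΔQ = 131, ΔI = 18000. Midpoints: Ī = 79,000, Q̄ = 2044.5.
ε_I = (ΔQ/ΔI)(Ī/Q̄) = (131/18000)(79000/2044.5).

0.28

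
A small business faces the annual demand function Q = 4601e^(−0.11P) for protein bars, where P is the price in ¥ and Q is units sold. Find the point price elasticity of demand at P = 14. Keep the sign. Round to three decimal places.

-1.540

At P = 14, Q = 986.367.
dQ/dP = −0.11·4601e^(−0.11P) = −0.11Q = -108.500.
ε = (dQ/dP)(P/Q) = (-108.500)(14/986.367).
|ε| > 1, so demand is elastic at this price.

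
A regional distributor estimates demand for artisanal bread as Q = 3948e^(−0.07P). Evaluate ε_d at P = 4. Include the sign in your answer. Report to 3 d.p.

-0.280

At P = 4, Q = 2983.834.
dQ/dP = −0.07·3948e^(−0.07P) = −0.07Q = -208.868.
ε = (dQ/dP)(P/Q) = (-208.868)(4/2983.834).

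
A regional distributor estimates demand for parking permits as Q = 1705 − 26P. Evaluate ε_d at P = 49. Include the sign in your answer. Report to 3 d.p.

At P = 49, Q = 431.
dQ/dP = −26.
ε = (dQ/dP)(P/Q) = (-26)(49/431).

-2.956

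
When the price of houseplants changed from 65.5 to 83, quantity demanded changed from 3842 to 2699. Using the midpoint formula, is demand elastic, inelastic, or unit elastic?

elastic

Arc ε ≈ -1.483.
|ε| = 1.48 > 1.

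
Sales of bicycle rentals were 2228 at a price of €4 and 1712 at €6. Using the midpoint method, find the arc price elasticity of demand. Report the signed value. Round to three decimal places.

ΔQ = 1712 − 2228 = -516; ΔP = 6 − 4 = 2.
Midpoints: P̄ = 5.00, Q̄ = 1970.0.
ε = (ΔQ/ΔP)(P̄/Q̄) = (-516/2)(5.00/1970.0).

-0.655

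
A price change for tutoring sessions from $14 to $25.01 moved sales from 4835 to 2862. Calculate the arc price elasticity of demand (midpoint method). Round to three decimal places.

-0.908

ΔQ = 2862 − 4835 = -1973; ΔP = 25.01 − 14 = 11.01.
Midpoints: P̄ = 19.51, Q̄ = 3848.5.
ε = (ΔQ/ΔP)(P̄/Q̄) = (-1973/11.01)(19.51/3848.5).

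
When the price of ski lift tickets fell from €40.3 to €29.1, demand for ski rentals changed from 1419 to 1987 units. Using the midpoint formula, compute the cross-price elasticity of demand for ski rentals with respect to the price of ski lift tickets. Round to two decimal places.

-1.03

ΔQ_x = 1987 − 1419 = 568; ΔP_y = 29.1 − 40.3 = -11.2.
Midpoints: P̄_y = 34.70, Q̄_x = 1703.0.
ε_xy = (ΔQ_x/ΔP_y)(P̄_y/Q̄_x) = (568/-11.2)(34.70/1703.0).
ε_xy < 0, so the goods are complements.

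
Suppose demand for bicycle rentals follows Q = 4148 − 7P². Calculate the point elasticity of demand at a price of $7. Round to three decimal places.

-0.180

At P = 7, Q = 3805.
dQ/dP = −14P = -98.
ε = (dQ/dP)(P/Q) = (-98)(7/3805).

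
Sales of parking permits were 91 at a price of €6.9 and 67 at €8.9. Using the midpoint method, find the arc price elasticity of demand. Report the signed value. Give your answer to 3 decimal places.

-1.200

ΔQ = 67 − 91 = -24; ΔP = 8.9 − 6.9 = 2.
Midpoints: P̄ = 7.90, Q̄ = 79.0.
ε = (ΔQ/ΔP)(P̄/Q̄) = (-24/2)(7.90/79.0).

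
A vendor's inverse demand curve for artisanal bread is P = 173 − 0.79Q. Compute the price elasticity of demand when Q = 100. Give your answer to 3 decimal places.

-1.190

At Q = 100, P = 173 − 0.79(100) = 94.00.
dP/dQ = −0.79, so dQ/dP = 1/(−0.79) = -1.266.
ε = (dQ/dP)(P/Q) = (-1.266)(94.00/100).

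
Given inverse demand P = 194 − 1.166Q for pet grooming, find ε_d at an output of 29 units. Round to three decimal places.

At Q = 29, P = 194 − 1.166(29) = 160.19.
dP/dQ = −1.166, so dQ/dP = 1/(−1.166) = -0.858.
ε = (dQ/dP)(P/Q) = (-0.858)(160.19/29).

-4.737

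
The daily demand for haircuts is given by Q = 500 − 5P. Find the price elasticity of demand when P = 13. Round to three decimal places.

At P = 13, Q = 435.
dQ/dP = −5.
ε = (dQ/dP)(P/Q) = (-5)(13/435).
|ε| < 1, so demand is inelastic at this price.

-0.149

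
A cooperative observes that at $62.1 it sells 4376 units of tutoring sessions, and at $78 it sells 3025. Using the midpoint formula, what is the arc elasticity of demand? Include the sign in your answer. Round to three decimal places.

-1.608

ΔQ = 3025 − 4376 = -1351; ΔP = 78 − 62.1 = 15.9.
Midpoints: P̄ = 70.05, Q̄ = 3700.5.
ε = (ΔQ/ΔP)(P̄/Q̄) = (-1351/15.9)(70.05/3700.5).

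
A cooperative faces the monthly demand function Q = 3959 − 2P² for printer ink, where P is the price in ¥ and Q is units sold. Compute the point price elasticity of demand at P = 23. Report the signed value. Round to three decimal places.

At P = 23, Q = 2901.
dQ/dP = −4P = -92.
ε = (dQ/dP)(P/Q) = (-92)(23/2901).
|ε| < 1, so demand is inelastic at this price.

-0.729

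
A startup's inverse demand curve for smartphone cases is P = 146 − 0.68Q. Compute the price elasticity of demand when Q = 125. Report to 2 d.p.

-0.72

At Q = 125, P = 146 − 0.68(125) = 61.00.
dP/dQ = −0.68, so dQ/dP = 1/(−0.68) = -1.471.
ε = (dQ/dP)(P/Q) = (-1.471)(61.00/125).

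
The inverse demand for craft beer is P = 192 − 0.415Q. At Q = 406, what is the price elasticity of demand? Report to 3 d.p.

At Q = 406, P = 192 − 0.415(406) = 23.51.
dP/dQ = −0.415, so dQ/dP = 1/(−0.415) = -2.410.
ε = (dQ/dP)(P/Q) = (-2.410)(23.51/406).

-0.140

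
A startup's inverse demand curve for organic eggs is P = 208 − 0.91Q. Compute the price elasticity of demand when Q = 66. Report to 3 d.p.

-2.463

At Q = 66, P = 208 − 0.91(66) = 147.94.
dP/dQ = −0.91, so dQ/dP = 1/(−0.91) = -1.099.
ε = (dQ/dP)(P/Q) = (-1.099)(147.94/66).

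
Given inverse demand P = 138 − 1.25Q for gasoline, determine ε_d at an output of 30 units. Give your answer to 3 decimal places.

-2.680

At Q = 30, P = 138 − 1.25(30) = 100.50.
dP/dQ = −1.25, so dQ/dP = 1/(−1.25) = -0.800.
ε = (dQ/dP)(P/Q) = (-0.800)(100.50/30).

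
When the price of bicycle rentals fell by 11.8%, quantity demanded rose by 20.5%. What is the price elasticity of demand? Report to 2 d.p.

-1.74

ε = %ΔQ / %ΔP = (20.5)/(-11.8) = -1.737.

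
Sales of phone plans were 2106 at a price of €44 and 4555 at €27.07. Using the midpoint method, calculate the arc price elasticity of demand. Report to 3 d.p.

ΔQ = 4555 − 2106 = 2449; ΔP = 27.07 − 44 = -16.93.
Midpoints: P̄ = 35.53, Q̄ = 3330.5.
ε = (ΔQ/ΔP)(P̄/Q̄) = (2449/-16.93)(35.53/3330.5).

-1.543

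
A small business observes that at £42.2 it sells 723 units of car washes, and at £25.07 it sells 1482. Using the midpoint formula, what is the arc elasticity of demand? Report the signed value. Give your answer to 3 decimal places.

ΔQ = 1482 − 723 = 759; ΔP = 25.07 − 42.2 = -17.13.
Midpoints: P̄ = 33.64, Q̄ = 1102.5.
ε = (ΔQ/ΔP)(P̄/Q̄) = (759/-17.13)(33.64/1102.5).

-1.352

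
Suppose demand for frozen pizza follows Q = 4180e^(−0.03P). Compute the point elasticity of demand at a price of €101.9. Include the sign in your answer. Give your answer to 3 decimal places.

At P = 101.9, Q = 196.579.
dQ/dP = −0.03·4180e^(−0.03P) = −0.03Q = -5.897.
ε = (dQ/dP)(P/Q) = (-5.897)(101.9/196.579).

-3.057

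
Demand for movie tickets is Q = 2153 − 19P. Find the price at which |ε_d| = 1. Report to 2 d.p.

For linear demand Q = a − bP, ε = −bP/(a − bP). |ε| = 1 when bP = a − bP, i.e. P = a/(2b).
P = 2153/(2·19) = 2153/38 = 56.6579.

56.66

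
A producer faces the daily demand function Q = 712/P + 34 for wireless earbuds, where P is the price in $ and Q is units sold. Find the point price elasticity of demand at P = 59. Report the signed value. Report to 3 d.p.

At P = 59, Q = 46.068.
dQ/dP = −712/P² = -0.205.
ε = (dQ/dP)(P/Q) = (-0.205)(59/46.068).
|ε| < 1, so demand is inelastic at this price.

-0.262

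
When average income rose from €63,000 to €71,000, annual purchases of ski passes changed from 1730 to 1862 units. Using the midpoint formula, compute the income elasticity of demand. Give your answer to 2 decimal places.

0.62

ΔQ = 132, ΔI = 8000. Midpoints: Ī = 67,000, Q̄ = 1796.0.
ε_I = (ΔQ/ΔI)(Ī/Q̄) = (132/8000)(67000/1796.0).
ε_I > 0, so the good is normal.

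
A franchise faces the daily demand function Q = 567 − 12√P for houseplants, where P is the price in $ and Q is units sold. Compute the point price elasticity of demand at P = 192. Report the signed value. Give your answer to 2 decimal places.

At P = 192, Q = 400.723.
dQ/dP = −12/(2√P) = -0.433.
ε = (dQ/dP)(P/Q) = (-0.433)(192/400.723).
|ε| < 1, so demand is inelastic at this price.

-0.21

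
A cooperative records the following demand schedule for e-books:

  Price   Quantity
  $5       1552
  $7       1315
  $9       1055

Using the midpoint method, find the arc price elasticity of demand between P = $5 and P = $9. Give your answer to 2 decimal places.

At P = 5, Q = 1552; at P = 9, Q = 1055.
ΔQ = -497, ΔP = 4. Midpoints: P̄ = 7.00, Q̄ = 1303.5.
ε = (ΔQ/ΔP)(P̄/Q̄) = (-497/4)(7.00/1303.5).

-0.67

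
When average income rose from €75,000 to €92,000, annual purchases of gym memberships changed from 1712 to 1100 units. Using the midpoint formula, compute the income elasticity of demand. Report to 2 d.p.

ΔQ = -612, ΔI = 17000. Midpoints: Ī = 83,500, Q̄ = 1406.0.
ε_I = (ΔQ/ΔI)(Ī/Q̄) = (-612/17000)(83500/1406.0).

-2.14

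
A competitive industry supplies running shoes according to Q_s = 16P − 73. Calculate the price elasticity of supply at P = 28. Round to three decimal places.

At P = 28, Q_s = 375.
dQ_s/dP = 16.
ε_s = (dQ_s/dP)(P/Q_s) = (16)(28/375).

1.195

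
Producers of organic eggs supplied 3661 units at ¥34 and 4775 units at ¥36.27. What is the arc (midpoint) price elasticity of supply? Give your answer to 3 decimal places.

ΔQ = 4775 − 3661 = 1114; ΔP = 36.27 − 34 = 2.27.
Midpoints: P̄ = 35.14, Q̄ = 4218.0.
ε_s = (ΔQ/ΔP)(P̄/Q̄) = (1114/2.27)(35.14/4218.0).

4.088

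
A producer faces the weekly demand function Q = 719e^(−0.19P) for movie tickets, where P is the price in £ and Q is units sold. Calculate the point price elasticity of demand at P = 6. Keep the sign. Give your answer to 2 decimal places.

At P = 6, Q = 229.950.
dQ/dP = −0.19·719e^(−0.19P) = −0.19Q = -43.690.
ε = (dQ/dP)(P/Q) = (-43.690)(6/229.950).
|ε| > 1, so demand is elastic at this price.

-1.14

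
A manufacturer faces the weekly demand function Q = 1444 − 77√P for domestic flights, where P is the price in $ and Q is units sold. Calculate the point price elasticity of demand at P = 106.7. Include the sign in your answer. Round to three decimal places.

At P = 106.7, Q = 648.623.
dQ/dP = −77/(2√P) = -3.727.
ε = (dQ/dP)(P/Q) = (-3.727)(106.7/648.623).

-0.613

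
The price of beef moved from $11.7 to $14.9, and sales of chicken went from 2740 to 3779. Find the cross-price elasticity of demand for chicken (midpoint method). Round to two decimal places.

ΔQ_x = 3779 − 2740 = 1039; ΔP_y = 14.9 − 11.7 = 3.2.
Midpoints: P̄_y = 13.30, Q̄_x = 3259.5.
ε_xy = (ΔQ_x/ΔP_y)(P̄_y/Q̄_x) = (1039/3.2)(13.30/3259.5).

1.32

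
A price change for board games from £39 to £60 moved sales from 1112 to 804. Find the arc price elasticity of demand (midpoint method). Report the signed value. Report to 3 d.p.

ΔQ = 804 − 1112 = -308; ΔP = 60 − 39 = 21.
Midpoints: P̄ = 49.50, Q̄ = 958.0.
ε = (ΔQ/ΔP)(P̄/Q̄) = (-308/21)(49.50/958.0).

-0.758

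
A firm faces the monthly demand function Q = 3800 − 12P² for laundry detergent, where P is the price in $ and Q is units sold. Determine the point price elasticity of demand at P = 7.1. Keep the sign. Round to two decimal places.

-0.38

At P = 7.1, Q = 3195.080.
dQ/dP = −24P = -170.400.
ε = (dQ/dP)(P/Q) = (-170.400)(7.1/3195.080).
|ε| < 1, so demand is inelastic at this price.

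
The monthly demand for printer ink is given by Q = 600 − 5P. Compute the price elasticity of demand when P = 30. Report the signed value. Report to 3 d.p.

-0.333

At P = 30, Q = 450.
dQ/dP = −5.
ε = (dQ/dP)(P/Q) = (-5)(30/450).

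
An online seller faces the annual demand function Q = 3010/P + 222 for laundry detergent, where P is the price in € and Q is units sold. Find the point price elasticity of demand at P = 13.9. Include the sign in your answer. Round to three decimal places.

-0.494

At P = 13.9, Q = 438.547.
dQ/dP = −3010/P² = -15.579.
ε = (dQ/dP)(P/Q) = (-15.579)(13.9/438.547).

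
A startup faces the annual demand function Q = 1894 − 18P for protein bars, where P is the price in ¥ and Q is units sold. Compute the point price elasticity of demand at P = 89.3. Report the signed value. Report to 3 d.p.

-5.609

At P = 89.3, Q = 286.600.
dQ/dP = −18.
ε = (dQ/dP)(P/Q) = (-18)(89.3/286.600).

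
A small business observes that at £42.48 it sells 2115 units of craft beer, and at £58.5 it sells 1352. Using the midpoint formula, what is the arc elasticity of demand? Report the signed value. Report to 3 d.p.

-1.387

ΔQ = 1352 − 2115 = -763; ΔP = 58.5 − 42.48 = 16.02.
Midpoints: P̄ = 50.49, Q̄ = 1733.5.
ε = (ΔQ/ΔP)(P̄/Q̄) = (-763/16.02)(50.49/1733.5).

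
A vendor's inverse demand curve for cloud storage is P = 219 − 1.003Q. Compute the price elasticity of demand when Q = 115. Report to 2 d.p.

At Q = 115, P = 219 − 1.003(115) = 103.66.
dP/dQ = −1.003, so dQ/dP = 1/(−1.003) = -0.997.
ε = (dQ/dP)(P/Q) = (-0.997)(103.66/115).

-0.90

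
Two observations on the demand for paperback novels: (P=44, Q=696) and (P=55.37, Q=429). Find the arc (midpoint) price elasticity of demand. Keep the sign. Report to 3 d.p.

-2.074

ΔQ = 429 − 696 = -267; ΔP = 55.37 − 44 = 11.37.
Midpoints: P̄ = 49.69, Q̄ = 562.5.
ε = (ΔQ/ΔP)(P̄/Q̄) = (-267/11.37)(49.69/562.5).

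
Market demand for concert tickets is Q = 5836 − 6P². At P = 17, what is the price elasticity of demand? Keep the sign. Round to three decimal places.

-0.845

At P = 17, Q = 4102.
dQ/dP = −12P = -204.
ε = (dQ/dP)(P/Q) = (-204)(17/4102).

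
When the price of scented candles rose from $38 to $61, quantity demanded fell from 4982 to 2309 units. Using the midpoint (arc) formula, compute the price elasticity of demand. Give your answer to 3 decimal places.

ΔQ = 2309 − 4982 = -2673; ΔP = 61 − 38 = 23.
Midpoints: P̄ = 49.50, Q̄ = 3645.5.
ε = (ΔQ/ΔP)(P̄/Q̄) = (-2673/23)(49.50/3645.5).

-1.578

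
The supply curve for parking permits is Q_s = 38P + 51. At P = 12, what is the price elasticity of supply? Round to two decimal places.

0.90

At P = 12, Q_s = 507.
dQ_s/dP = 38.
ε_s = (dQ_s/dP)(P/Q_s) = (38)(12/507).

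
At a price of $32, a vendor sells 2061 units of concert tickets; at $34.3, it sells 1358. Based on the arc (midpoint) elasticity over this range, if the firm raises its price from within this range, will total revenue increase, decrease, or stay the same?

Arc ε = (-703/2.3)(33.15/1709.5) ≈ -5.927.
|ε| = 5.93 > 1, so demand is elastic. A price rise therefore reduces total revenue.

decrease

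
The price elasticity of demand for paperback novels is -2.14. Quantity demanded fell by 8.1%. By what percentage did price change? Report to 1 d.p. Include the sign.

3.8%

%ΔP ≈ %ΔQ / ε = (-8.1%)/(-2.14) = 3.79%.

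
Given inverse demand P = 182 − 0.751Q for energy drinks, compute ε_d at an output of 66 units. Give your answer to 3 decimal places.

-2.672

At Q = 66, P = 182 − 0.751(66) = 132.43.
dP/dQ = −0.751, so dQ/dP = 1/(−0.751) = -1.332.
ε = (dQ/dP)(P/Q) = (-1.332)(132.43/66).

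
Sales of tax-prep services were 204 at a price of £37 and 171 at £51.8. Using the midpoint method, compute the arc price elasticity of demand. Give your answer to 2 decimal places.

ΔQ = 171 − 204 = -33; ΔP = 51.8 − 37 = 14.8.
Midpoints: P̄ = 44.40, Q̄ = 187.5.
ε = (ΔQ/ΔP)(P̄/Q̄) = (-33/14.8)(44.40/187.5).

-0.53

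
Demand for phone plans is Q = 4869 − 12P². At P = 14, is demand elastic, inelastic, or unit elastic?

Q = 2517, dQ/dP = -336.
ε = (dQ/dP)(P/Q) ≈ -1.869.
|ε| = 1.87 > 1.

elastic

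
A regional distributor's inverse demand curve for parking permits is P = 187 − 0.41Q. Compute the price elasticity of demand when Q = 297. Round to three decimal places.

At Q = 297, P = 187 − 0.41(297) = 65.23.
dP/dQ = −0.41, so dQ/dP = 1/(−0.41) = -2.439.
ε = (dQ/dP)(P/Q) = (-2.439)(65.23/297).

-0.536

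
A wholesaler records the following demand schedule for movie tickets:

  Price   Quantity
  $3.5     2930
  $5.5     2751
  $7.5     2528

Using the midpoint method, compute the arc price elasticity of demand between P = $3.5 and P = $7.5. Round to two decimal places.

At P = 3.5, Q = 2930; at P = 7.5, Q = 2528.
ΔQ = -402, ΔP = 4.0. Midpoints: P̄ = 5.50, Q̄ = 2729.0.
ε = (ΔQ/ΔP)(P̄/Q̄) = (-402/4.0)(5.50/2729.0).

-0.20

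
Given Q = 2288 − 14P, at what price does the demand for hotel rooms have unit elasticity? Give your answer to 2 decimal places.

81.71

For linear demand Q = a − bP, ε = −bP/(a − bP). |ε| = 1 when bP = a − bP, i.e. P = a/(2b).
P = 2288/(2·14) = 2288/28 = 81.7143.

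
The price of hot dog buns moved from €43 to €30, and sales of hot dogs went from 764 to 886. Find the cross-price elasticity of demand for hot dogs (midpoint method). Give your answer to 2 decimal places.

-0.42

ΔQ_x = 886 − 764 = 122; ΔP_y = 30 − 43 = -13.
Midpoints: P̄_y = 36.50, Q̄_x = 825.0.
ε_xy = (ΔQ_x/ΔP_y)(P̄_y/Q̄_x) = (122/-13)(36.50/825.0).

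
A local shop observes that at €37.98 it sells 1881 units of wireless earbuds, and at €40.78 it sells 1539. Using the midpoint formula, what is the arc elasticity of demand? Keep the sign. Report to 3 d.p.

-2.813

ΔQ = 1539 − 1881 = -342; ΔP = 40.78 − 37.98 = 2.8.
Midpoints: P̄ = 39.38, Q̄ = 1710.0.
ε = (ΔQ/ΔP)(P̄/Q̄) = (-342/2.8)(39.38/1710.0).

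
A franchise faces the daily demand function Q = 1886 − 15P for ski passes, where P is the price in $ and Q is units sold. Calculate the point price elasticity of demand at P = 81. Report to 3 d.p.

-1.811

At P = 81, Q = 671.
dQ/dP = −15.
ε = (dQ/dP)(P/Q) = (-15)(81/671).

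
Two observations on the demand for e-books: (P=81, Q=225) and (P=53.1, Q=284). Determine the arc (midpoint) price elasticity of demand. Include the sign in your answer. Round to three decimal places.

ΔQ = 284 − 225 = 59; ΔP = 53.1 − 81 = -27.9.
Midpoints: P̄ = 67.05, Q̄ = 254.5.
ε = (ΔQ/ΔP)(P̄/Q̄) = (59/-27.9)(67.05/254.5).

-0.557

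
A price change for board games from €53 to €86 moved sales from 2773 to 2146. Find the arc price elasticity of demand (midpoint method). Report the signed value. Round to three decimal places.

ΔQ = 2146 − 2773 = -627; ΔP = 86 − 53 = 33.
Midpoints: P̄ = 69.50, Q̄ = 2459.5.
ε = (ΔQ/ΔP)(P̄/Q̄) = (-627/33)(69.50/2459.5).

-0.537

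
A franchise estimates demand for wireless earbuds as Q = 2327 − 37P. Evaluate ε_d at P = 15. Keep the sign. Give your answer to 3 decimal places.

At P = 15, Q = 1772.
dQ/dP = −37.
ε = (dQ/dP)(P/Q) = (-37)(15/1772).

-0.313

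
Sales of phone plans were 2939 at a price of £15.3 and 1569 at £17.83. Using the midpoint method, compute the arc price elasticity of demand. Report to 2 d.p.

ΔQ = 1569 − 2939 = -1370; ΔP = 17.83 − 15.3 = 2.53.
Midpoints: P̄ = 16.56, Q̄ = 2254.0.
ε = (ΔQ/ΔP)(P̄/Q̄) = (-1370/2.53)(16.56/2254.0).

-3.98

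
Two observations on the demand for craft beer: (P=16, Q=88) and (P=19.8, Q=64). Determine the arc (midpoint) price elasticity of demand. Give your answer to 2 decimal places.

ΔQ = 64 − 88 = -24; ΔP = 19.8 − 16 = 3.8.
Midpoints: P̄ = 17.90, Q̄ = 76.0.
ε = (ΔQ/ΔP)(P̄/Q̄) = (-24/3.8)(17.90/76.0).

-1.49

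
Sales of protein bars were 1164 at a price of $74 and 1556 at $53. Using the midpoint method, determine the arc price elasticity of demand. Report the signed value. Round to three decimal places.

-0.872

ΔQ = 1556 − 1164 = 392; ΔP = 53 − 74 = -21.
Midpoints: P̄ = 63.50, Q̄ = 1360.0.
ε = (ΔQ/ΔP)(P̄/Q̄) = (392/-21)(63.50/1360.0).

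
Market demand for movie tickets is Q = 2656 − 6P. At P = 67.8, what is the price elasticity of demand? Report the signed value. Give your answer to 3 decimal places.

At P = 67.8, Q = 2249.200.
dQ/dP = −6.
ε = (dQ/dP)(P/Q) = (-6)(67.8/2249.200).
|ε| < 1, so demand is inelastic at this price.

-0.181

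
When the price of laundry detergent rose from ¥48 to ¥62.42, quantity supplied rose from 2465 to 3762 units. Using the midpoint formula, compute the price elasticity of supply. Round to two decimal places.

1.59

ΔQ = 3762 − 2465 = 1297; ΔP = 62.42 − 48 = 14.42.
Midpoints: P̄ = 55.21, Q̄ = 3113.5.
ε_s = (ΔQ/ΔP)(P̄/Q̄) = (1297/14.42)(55.21/3113.5).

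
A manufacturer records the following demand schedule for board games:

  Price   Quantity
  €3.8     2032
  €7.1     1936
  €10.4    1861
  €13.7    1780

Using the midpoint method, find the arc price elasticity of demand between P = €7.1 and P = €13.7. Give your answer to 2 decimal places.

-0.13

At P = 7.1, Q = 1936; at P = 13.7, Q = 1780.
ΔQ = -156, ΔP = 6.6. Midpoints: P̄ = 10.40, Q̄ = 1858.0.
ε = (ΔQ/ΔP)(P̄/Q̄) = (-156/6.6)(10.40/1858.0).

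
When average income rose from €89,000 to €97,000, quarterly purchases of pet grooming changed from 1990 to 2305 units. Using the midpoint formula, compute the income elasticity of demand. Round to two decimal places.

ΔQ = 315, ΔI = 8000. Midpoints: Ī = 93,000, Q̄ = 2147.5.
ε_I = (ΔQ/ΔI)(Ī/Q̄) = (315/8000)(93000/2147.5).

1.71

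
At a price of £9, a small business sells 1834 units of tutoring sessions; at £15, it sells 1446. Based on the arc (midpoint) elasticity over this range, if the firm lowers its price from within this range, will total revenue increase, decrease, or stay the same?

decrease

Arc ε = (-388/6)(12.00/1640.0) ≈ -0.473.
|ε| = 0.47 < 1, so demand is inelastic. A price cut therefore reduces total revenue.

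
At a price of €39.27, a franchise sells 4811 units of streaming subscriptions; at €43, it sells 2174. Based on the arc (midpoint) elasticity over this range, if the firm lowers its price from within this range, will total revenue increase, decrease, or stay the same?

increase

Arc ε = (-2637/3.73)(41.14/3492.5) ≈ -8.327.
|ε| = 8.33 > 1, so demand is elastic. A price cut therefore raises total revenue.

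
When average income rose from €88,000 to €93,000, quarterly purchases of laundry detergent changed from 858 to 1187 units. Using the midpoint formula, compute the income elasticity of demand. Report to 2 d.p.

ΔQ = 329, ΔI = 5000. Midpoints: Ī = 90,500, Q̄ = 1022.5.
ε_I = (ΔQ/ΔI)(Ī/Q̄) = (329/5000)(90500/1022.5).

5.82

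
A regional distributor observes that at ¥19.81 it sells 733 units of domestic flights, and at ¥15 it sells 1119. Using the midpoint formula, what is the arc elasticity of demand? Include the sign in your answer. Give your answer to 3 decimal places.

-1.508

ΔQ = 1119 − 733 = 386; ΔP = 15 − 19.81 = -4.81.
Midpoints: P̄ = 17.41, Q̄ = 926.0.
ε = (ΔQ/ΔP)(P̄/Q̄) = (386/-4.81)(17.41/926.0).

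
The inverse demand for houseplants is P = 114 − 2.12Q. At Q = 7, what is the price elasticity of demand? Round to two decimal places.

-6.68

At Q = 7, P = 114 − 2.12(7) = 99.16.
dP/dQ = −2.12, so dQ/dP = 1/(−2.12) = -0.472.
ε = (dQ/dP)(P/Q) = (-0.472)(99.16/7).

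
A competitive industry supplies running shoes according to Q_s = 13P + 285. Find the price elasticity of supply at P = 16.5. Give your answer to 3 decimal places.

0.429

At P = 16.5, Q_s = 499.50.
dQ_s/dP = 13.
ε_s = (dQ_s/dP)(P/Q_s) = (13)(16.5/499.50).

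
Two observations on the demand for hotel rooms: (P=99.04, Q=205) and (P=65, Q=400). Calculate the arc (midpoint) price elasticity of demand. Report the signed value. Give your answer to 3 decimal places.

-1.553

ΔQ = 400 − 205 = 195; ΔP = 65 − 99.04 = -34.04.
Midpoints: P̄ = 82.02, Q̄ = 302.5.
ε = (ΔQ/ΔP)(P̄/Q̄) = (195/-34.04)(82.02/302.5).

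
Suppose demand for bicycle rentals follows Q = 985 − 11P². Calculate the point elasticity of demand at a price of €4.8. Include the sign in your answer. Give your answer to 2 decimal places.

-0.69

At P = 4.8, Q = 731.560.
dQ/dP = −22P = -105.600.
ε = (dQ/dP)(P/Q) = (-105.600)(4.8/731.560).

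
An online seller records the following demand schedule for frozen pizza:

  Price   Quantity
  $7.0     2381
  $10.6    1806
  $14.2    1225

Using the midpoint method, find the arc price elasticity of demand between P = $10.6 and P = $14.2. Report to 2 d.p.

At P = 10.6, Q = 1806; at P = 14.2, Q = 1225.
ΔQ = -581, ΔP = 3.6. Midpoints: P̄ = 12.40, Q̄ = 1515.5.
ε = (ΔQ/ΔP)(P̄/Q̄) = (-581/3.6)(12.40/1515.5).

-1.32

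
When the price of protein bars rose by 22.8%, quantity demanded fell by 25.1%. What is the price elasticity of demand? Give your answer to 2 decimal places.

ε = %ΔQ / %ΔP = (-25.1)/(22.8) = -1.101.

-1.10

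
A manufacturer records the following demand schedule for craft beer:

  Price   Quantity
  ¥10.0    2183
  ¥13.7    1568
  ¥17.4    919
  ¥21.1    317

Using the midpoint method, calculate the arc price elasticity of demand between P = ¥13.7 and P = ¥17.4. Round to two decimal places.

At P = 13.7, Q = 1568; at P = 17.4, Q = 919.
ΔQ = -649, ΔP = 3.7. Midpoints: P̄ = 15.55, Q̄ = 1243.5.
ε = (ΔQ/ΔP)(P̄/Q̄) = (-649/3.7)(15.55/1243.5).

-2.19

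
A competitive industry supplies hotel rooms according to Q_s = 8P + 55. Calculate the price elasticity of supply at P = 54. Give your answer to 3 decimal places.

0.887

At P = 54, Q_s = 487.
dQ_s/dP = 8.
ε_s = (dQ_s/dP)(P/Q_s) = (8)(54/487).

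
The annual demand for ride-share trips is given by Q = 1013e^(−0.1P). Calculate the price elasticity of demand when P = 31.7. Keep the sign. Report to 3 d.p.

-3.170

At P = 31.7, Q = 42.550.
dQ/dP = −0.1·1013e^(−0.1P) = −0.1Q = -4.255.
ε = (dQ/dP)(P/Q) = (-4.255)(31.7/42.550).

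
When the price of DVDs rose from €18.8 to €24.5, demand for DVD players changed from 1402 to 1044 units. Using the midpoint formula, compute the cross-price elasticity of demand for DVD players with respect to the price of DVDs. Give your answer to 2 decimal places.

-1.11

ΔQ_x = 1044 − 1402 = -358; ΔP_y = 24.5 − 18.8 = 5.7.
Midpoints: P̄_y = 21.65, Q̄_x = 1223.0.
ε_xy = (ΔQ_x/ΔP_y)(P̄_y/Q̄_x) = (-358/5.7)(21.65/1223.0).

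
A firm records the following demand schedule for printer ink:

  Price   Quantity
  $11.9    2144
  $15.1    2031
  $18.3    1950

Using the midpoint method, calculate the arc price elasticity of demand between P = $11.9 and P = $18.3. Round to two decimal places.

At P = 11.9, Q = 2144; at P = 18.3, Q = 1950.
ΔQ = -194, ΔP = 6.4. Midpoints: P̄ = 15.10, Q̄ = 2047.0.
ε = (ΔQ/ΔP)(P̄/Q̄) = (-194/6.4)(15.10/2047.0).

-0.22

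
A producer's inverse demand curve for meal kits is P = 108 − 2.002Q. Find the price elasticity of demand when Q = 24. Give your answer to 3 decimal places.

-1.248

At Q = 24, P = 108 − 2.002(24) = 59.95.
dP/dQ = −2.002, so dQ/dP = 1/(−2.002) = -0.500.
ε = (dQ/dP)(P/Q) = (-0.500)(59.95/24).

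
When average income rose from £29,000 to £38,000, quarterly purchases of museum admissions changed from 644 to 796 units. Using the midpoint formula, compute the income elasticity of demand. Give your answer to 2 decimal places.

0.79

ΔQ = 152, ΔI = 9000. Midpoints: Ī = 33,500, Q̄ = 720.0.
ε_I = (ΔQ/ΔI)(Ī/Q̄) = (152/9000)(33500/720.0).
ε_I > 0, so the good is normal.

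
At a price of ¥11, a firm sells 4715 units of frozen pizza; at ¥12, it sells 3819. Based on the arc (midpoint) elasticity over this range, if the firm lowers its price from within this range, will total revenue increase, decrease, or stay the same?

increase

Arc ε = (-896/1)(11.50/4267.0) ≈ -2.415.
|ε| = 2.41 > 1, so demand is elastic. A price cut therefore raises total revenue.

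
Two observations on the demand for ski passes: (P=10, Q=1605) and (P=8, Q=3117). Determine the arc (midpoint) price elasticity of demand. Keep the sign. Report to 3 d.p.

-2.882

ΔQ = 3117 − 1605 = 1512; ΔP = 8 − 10 = -2.
Midpoints: P̄ = 9.00, Q̄ = 2361.0.
ε = (ΔQ/ΔP)(P̄/Q̄) = (1512/-2)(9.00/2361.0).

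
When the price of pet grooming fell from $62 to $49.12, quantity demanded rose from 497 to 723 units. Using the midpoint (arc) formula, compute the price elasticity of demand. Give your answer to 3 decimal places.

-1.598

ΔQ = 723 − 497 = 226; ΔP = 49.12 − 62 = -12.88.
Midpoints: P̄ = 55.56, Q̄ = 610.0.
ε = (ΔQ/ΔP)(P̄/Q̄) = (226/-12.88)(55.56/610.0).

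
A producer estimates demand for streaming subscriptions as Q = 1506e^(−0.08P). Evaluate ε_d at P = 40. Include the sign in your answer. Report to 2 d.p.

At P = 40, Q = 61.388.
dQ/dP = −0.08·1506e^(−0.08P) = −0.08Q = -4.911.
ε = (dQ/dP)(P/Q) = (-4.911)(40/61.388).

-3.20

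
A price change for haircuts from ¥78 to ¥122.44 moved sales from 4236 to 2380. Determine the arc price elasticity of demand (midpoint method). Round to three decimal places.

-1.265

ΔQ = 2380 − 4236 = -1856; ΔP = 122.44 − 78 = 44.44.
Midpoints: P̄ = 100.22, Q̄ = 3308.0.
ε = (ΔQ/ΔP)(P̄/Q̄) = (-1856/44.44)(100.22/3308.0).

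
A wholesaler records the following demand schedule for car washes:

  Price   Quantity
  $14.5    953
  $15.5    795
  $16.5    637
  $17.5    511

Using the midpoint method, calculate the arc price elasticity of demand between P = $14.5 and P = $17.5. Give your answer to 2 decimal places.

At P = 14.5, Q = 953; at P = 17.5, Q = 511.
ΔQ = -442, ΔP = 3.0. Midpoints: P̄ = 16.00, Q̄ = 732.0.
ε = (ΔQ/ΔP)(P̄/Q̄) = (-442/3.0)(16.00/732.0).

-3.22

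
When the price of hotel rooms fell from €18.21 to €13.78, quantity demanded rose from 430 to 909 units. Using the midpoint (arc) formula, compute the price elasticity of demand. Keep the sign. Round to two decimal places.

-2.58

ΔQ = 909 − 430 = 479; ΔP = 13.78 − 18.21 = -4.43.
Midpoints: P̄ = 16.00, Q̄ = 669.5.
ε = (ΔQ/ΔP)(P̄/Q̄) = (479/-4.43)(16.00/669.5).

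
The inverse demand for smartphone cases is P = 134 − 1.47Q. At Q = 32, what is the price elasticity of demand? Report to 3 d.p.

-1.849

At Q = 32, P = 134 − 1.47(32) = 86.96.
dP/dQ = −1.47, so dQ/dP = 1/(−1.47) = -0.680.
ε = (dQ/dP)(P/Q) = (-0.680)(86.96/32).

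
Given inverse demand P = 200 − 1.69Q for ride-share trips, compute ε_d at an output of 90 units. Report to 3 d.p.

At Q = 90, P = 200 − 1.69(90) = 47.90.
dP/dQ = −1.69, so dQ/dP = 1/(−1.69) = -0.592.
ε = (dQ/dP)(P/Q) = (-0.592)(47.90/90).

-0.315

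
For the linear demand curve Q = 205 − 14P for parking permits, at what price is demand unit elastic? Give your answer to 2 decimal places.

For linear demand Q = a − bP, ε = −bP/(a − bP). |ε| = 1 when bP = a − bP, i.e. P = a/(2b).
P = 205/(2·14) = 205/28 = 7.3214.

7.32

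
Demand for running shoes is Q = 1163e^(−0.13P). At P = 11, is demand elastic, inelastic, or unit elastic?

Q = 278.316, dQ/dP = -36.181.
ε = (dQ/dP)(P/Q) ≈ -1.430.
|ε| = 1.43 > 1.

elastic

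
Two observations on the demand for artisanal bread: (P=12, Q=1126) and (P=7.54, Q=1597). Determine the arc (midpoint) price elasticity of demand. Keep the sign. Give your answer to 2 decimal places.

-0.76

ΔQ = 1597 − 1126 = 471; ΔP = 7.54 − 12 = -4.46.
Midpoints: P̄ = 9.77, Q̄ = 1361.5.
ε = (ΔQ/ΔP)(P̄/Q̄) = (471/-4.46)(9.77/1361.5).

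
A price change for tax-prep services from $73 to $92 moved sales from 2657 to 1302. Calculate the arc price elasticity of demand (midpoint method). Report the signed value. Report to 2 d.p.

-2.97

ΔQ = 1302 − 2657 = -1355; ΔP = 92 − 73 = 19.
Midpoints: P̄ = 82.50, Q̄ = 1979.5.
ε = (ΔQ/ΔP)(P̄/Q̄) = (-1355/19)(82.50/1979.5).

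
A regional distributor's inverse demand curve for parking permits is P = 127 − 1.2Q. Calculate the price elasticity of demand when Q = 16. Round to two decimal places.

-5.61

At Q = 16, P = 127 − 1.2(16) = 107.80.
dP/dQ = −1.2, so dQ/dP = 1/(−1.2) = -0.833.
ε = (dQ/dP)(P/Q) = (-0.833)(107.80/16).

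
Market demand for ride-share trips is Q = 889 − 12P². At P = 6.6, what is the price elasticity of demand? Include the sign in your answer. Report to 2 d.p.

At P = 6.6, Q = 366.280.
dQ/dP = −24P = -158.400.
ε = (dQ/dP)(P/Q) = (-158.400)(6.6/366.280).

-2.85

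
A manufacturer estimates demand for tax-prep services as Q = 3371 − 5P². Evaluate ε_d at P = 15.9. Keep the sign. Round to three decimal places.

At P = 15.9, Q = 2106.950.
dQ/dP = −10P = -159.
ε = (dQ/dP)(P/Q) = (-159)(15.9/2106.950).

-1.200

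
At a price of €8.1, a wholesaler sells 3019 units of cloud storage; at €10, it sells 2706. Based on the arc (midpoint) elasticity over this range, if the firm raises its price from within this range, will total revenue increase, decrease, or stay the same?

increase

Arc ε = (-313/1.9)(9.05/2862.5) ≈ -0.521.
|ε| = 0.52 < 1, so demand is inelastic. A price rise therefore raises total revenue.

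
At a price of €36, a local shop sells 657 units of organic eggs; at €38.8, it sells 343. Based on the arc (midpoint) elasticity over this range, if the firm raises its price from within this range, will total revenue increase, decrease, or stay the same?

Arc ε = (-314/2.8)(37.40/500.0) ≈ -8.388.
|ε| = 8.39 > 1, so demand is elastic. A price rise therefore reduces total revenue.

decrease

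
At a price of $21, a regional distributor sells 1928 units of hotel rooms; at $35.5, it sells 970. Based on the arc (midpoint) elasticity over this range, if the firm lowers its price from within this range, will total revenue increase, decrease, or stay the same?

Arc ε = (-958/14.5)(28.25/1449.0) ≈ -1.288.
|ε| = 1.29 > 1, so demand is elastic. A price cut therefore raises total revenue.

increase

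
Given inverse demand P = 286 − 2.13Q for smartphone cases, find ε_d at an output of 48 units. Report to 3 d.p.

-1.797

At Q = 48, P = 286 − 2.13(48) = 183.76.
dP/dQ = −2.13, so dQ/dP = 1/(−2.13) = -0.469.
ε = (dQ/dP)(P/Q) = (-0.469)(183.76/48).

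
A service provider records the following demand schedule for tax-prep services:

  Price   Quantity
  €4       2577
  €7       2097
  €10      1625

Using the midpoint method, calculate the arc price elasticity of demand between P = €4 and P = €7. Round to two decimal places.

At P = 4, Q = 2577; at P = 7, Q = 2097.
ΔQ = -480, ΔP = 3. Midpoints: P̄ = 5.50, Q̄ = 2337.0.
ε = (ΔQ/ΔP)(P̄/Q̄) = (-480/3)(5.50/2337.0).

-0.38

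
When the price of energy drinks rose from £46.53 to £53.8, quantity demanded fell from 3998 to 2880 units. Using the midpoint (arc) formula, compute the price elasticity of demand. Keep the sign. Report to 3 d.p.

ΔQ = 2880 − 3998 = -1118; ΔP = 53.8 − 46.53 = 7.27.
Midpoints: P̄ = 50.16, Q̄ = 3439.0.
ε = (ΔQ/ΔP)(P̄/Q̄) = (-1118/7.27)(50.16/3439.0).

-2.243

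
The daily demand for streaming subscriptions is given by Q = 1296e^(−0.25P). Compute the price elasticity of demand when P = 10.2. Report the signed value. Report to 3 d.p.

At P = 10.2, Q = 101.194.
dQ/dP = −0.25·1296e^(−0.25P) = −0.25Q = -25.298.
ε = (dQ/dP)(P/Q) = (-25.298)(10.2/101.194).

-2.550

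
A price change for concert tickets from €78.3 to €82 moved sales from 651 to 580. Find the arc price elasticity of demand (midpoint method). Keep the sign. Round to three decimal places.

-2.499

ΔQ = 580 − 651 = -71; ΔP = 82 − 78.3 = 3.7.
Midpoints: P̄ = 80.15, Q̄ = 615.5.
ε = (ΔQ/ΔP)(P̄/Q̄) = (-71/3.7)(80.15/615.5).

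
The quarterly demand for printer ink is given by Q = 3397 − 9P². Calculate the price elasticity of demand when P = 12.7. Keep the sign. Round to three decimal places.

-1.492

At P = 12.7, Q = 1945.390.
dQ/dP = −18P = -228.600.
ε = (dQ/dP)(P/Q) = (-228.600)(12.7/1945.390).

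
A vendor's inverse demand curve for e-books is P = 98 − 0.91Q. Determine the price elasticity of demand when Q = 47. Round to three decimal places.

At Q = 47, P = 98 − 0.91(47) = 55.23.
dP/dQ = −0.91, so dQ/dP = 1/(−0.91) = -1.099.
ε = (dQ/dP)(P/Q) = (-1.099)(55.23/47).

-1.291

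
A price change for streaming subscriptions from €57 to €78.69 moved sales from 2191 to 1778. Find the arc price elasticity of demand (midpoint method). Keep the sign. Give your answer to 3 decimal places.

-0.651

ΔQ = 1778 − 2191 = -413; ΔP = 78.69 − 57 = 21.69.
Midpoints: P̄ = 67.84, Q̄ = 1984.5.
ε = (ΔQ/ΔP)(P̄/Q̄) = (-413/21.69)(67.84/1984.5).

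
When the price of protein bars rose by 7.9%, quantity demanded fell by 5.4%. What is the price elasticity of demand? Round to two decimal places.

ε = %ΔQ / %ΔP = (-5.4)/(7.9) = -0.684.

-0.68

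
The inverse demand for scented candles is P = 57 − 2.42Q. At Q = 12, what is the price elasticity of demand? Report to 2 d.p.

At Q = 12, P = 57 − 2.42(12) = 27.96.
dP/dQ = −2.42, so dQ/dP = 1/(−2.42) = -0.413.
ε = (dQ/dP)(P/Q) = (-0.413)(27.96/12).

-0.96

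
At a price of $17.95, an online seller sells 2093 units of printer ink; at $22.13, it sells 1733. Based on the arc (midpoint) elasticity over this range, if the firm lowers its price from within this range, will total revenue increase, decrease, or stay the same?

decrease

Arc ε = (-360/4.18)(20.04/1913.0) ≈ -0.902.
|ε| = 0.90 < 1, so demand is inelastic. A price cut therefore reduces total revenue.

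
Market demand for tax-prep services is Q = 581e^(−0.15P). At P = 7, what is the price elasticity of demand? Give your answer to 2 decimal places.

At P = 7, Q = 203.314.
dQ/dP = −0.15·581e^(−0.15P) = −0.15Q = -30.497.
ε = (dQ/dP)(P/Q) = (-30.497)(7/203.314).

-1.05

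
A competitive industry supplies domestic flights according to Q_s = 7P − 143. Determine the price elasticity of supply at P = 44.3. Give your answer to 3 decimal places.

1.856

At P = 44.3, Q_s = 167.10.
dQ_s/dP = 7.
ε_s = (dQ_s/dP)(P/Q_s) = (7)(44.3/167.10).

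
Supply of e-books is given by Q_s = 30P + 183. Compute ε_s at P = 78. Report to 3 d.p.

0.927

At P = 78, Q_s = 2523.
dQ_s/dP = 30.
ε_s = (dQ_s/dP)(P/Q_s) = (30)(78/2523).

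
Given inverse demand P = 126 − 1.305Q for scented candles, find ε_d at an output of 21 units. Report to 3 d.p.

At Q = 21, P = 126 − 1.305(21) = 98.59.
dP/dQ = −1.305, so dQ/dP = 1/(−1.305) = -0.766.
ε = (dQ/dP)(P/Q) = (-0.766)(98.59/21).

-3.598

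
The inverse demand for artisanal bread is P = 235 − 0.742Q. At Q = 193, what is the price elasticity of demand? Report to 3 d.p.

-0.641

At Q = 193, P = 235 − 0.742(193) = 91.79.
dP/dQ = −0.742, so dQ/dP = 1/(−0.742) = -1.348.
ε = (dQ/dP)(P/Q) = (-1.348)(91.79/193).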